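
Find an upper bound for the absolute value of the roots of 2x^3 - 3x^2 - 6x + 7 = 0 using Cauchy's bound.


Cauchy's bound: all roots r satisfy |r| <= 1 + max(|a_i/a_n|) for i = 0,...,n-1
where a_n is the leading coefficient.

Coefficients: [2, -3, -6, 7]
Leading coefficient a_n = 2
Ratios |a_i/a_n|: 3/2, 3, 7/2
Maximum ratio: 7/2
Cauchy's bound: |r| <= 1 + 7/2 = 9/2

Upper bound = 9/2


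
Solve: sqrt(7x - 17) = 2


Square both sides: 7x - 17 = 2^2 = 4
7x = 4 + 17 = 21
x = 3
Check: sqrt(7*3 - 17) = sqrt(4) = 2 ✓

x = 3


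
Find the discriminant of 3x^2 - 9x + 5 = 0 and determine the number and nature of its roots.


For ax^2 + bx + c = 0, discriminant D = b^2 - 4ac
Here a = 3, b = -9, c = 5
D = (-9)^2 - 4(3)(5) = 81 - 60 = 21

D = 21 > 0 but not a perfect square
The equation has 2 distinct real irrational roots.

Discriminant = 21, 2 distinct real irrational roots


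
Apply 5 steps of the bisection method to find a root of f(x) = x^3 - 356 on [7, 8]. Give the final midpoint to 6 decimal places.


f(x) = x^3 - 356
f(7) = -13 < 0
f(8) = 156 > 0

Step 1: midpoint = (7.000000 + 8.000000)/2 = 7.500000
  f(7.500000) = 65.875000
  f(mid) > 0, so root is in [7.000000, 7.500000]

Step 2: midpoint = (7.000000 + 7.500000)/2 = 7.250000
  f(7.250000) = 25.078125
  f(mid) > 0, so root is in [7.000000, 7.250000]

Step 3: midpoint = (7.000000 + 7.250000)/2 = 7.125000
  f(7.125000) = 5.705078
  f(mid) > 0, so root is in [7.000000, 7.125000]

Step 4: midpoint = (7.000000 + 7.125000)/2 = 7.062500
  f(7.062500) = -3.730225
  f(mid) < 0, so root is in [7.062500, 7.125000]

Step 5: midpoint = (7.062500 + 7.125000)/2 = 7.093750
  f(7.093750) = 0.966644
  f(mid) > 0, so root is in [7.062500, 7.093750]

midpoint = 7.093750


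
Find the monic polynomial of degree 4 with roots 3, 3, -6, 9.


A monic polynomial with roots 3, 3, -6, 9 is:
p(x) = (x - 3)(x - 3)(x + 6)(x - 9)
After multiplying by (x - 3): x - 3
After multiplying by (x - 3): x^2 - 6x + 9
After multiplying by (x + 6): x^3 - 27x + 54
After multiplying by (x - 9): x^4 - 9x^3 - 27x^2 + 297x - 486

x^4 - 9x^3 - 27x^2 + 297x - 486


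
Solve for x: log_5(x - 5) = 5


Convert to exponential form: x - 5 = 5^5 = 3125
x = 3125 + 5 = 3130
Check: log_5(3130 - 5) = log_5(3125) = log_5(3125) = 5 ✓

x = 3130


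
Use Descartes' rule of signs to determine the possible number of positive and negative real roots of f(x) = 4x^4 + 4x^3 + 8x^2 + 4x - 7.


Descartes' rule of signs:

For positive roots, count sign changes in f(x) = 4x^4 + 4x^3 + 8x^2 + 4x - 7:
Signs of coefficients: +, +, +, +, -
Number of sign changes: 1
Possible positive real roots: 1

For negative roots, examine f(-x) = 4x^4 - 4x^3 + 8x^2 - 4x - 7:
Signs of coefficients: +, -, +, -, -
Number of sign changes: 3
Possible negative real roots: 3, 1

Positive roots: 1; Negative roots: 3 or 1


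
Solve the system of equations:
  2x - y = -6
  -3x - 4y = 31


Using Cramer's rule:
Determinant D = (2)(-4) - (-3)(-1) = -8 - 3 = -11
Dx = (-6)(-4) - (31)(-1) = 24 + 31 = 55
Dy = (2)(31) - (-3)(-6) = 62 - 18 = 44
x = Dx/D = 55/-11 = -5
y = Dy/D = 44/-11 = -4

x = -5, y = -4


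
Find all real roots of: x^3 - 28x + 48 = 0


Let p(x) = x^3 - 28x + 48. By the rational root theorem (leading coefficient 1), any rational root is an integer divisor of 48: try ±1, ±2, ... in turn.
Test x = 1: value = 21 ≠ 0.
Test x = -1: value = 75 ≠ 0.
Test x = 2: value = 0 ✓, so (x - 2) is a factor.
Synthetic division by (x - 2): bring down 1; 1(2) + 0 = 2; 2(2) - 28 = -24; (-24)(2) + 48 = 0 → quotient x^2 + 2x - 24, remainder 0.
Solve the quadratic x^2 + 2x - 24 = 0: discriminant = 2^2 - 4(1)(-24) = 4 + 96 = 100.
sqrt(100) = 10, so x = (-2 ± 10)/2: x = 4 or x = -6.

x = -6, x = 2, x = 4


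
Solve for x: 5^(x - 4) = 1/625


Express both sides with the same base.
1/625 = 5^(-4)
Since the bases match, equate exponents: x - 4 = -4
So x = -4 - (-4) = 0

x = 0


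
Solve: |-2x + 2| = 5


An absolute value equation |expr| = 5 gives two cases:
Case 1: -2x + 2 = 5
  -2x = 3, so x = -3/2
Case 2: -2x + 2 = -5
  -2x = -7, so x = 7/2

x = -3/2, x = 7/2


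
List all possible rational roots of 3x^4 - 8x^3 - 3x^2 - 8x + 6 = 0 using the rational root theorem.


Rational root theorem: possible roots are ±p/q where:
  p divides the constant term (6): p ∈ {1, 2, 3, 6}
  q divides the leading coefficient (3): q ∈ {1, 3}

All possible rational roots: -6, -3, -2, -1, -2/3, -1/3, 1/3, 2/3, 1, 2, 3, 6

-6, -3, -2, -1, -2/3, -1/3, 1/3, 2/3, 1, 2, 3, 6


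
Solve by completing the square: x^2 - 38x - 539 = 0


Start: x^2 - 38x - 539 = 0
Move constant: x^2 - 38x = 539
Half of -38 is -19, squared is 361
Add 361 to both sides: x^2 - 38x + 361 = 900
(x - 19)^2 = 900
x - 19 = ±30
x = 19 + 30 = 49 or x = 19 - 30 = -11

x = -11, x = 49


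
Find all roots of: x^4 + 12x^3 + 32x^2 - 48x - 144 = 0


Let p(x) = x^4 + 12x^3 + 32x^2 - 48x - 144. By the rational root theorem (leading coefficient 1), any rational root is an integer divisor of 144: try ±1, ±2, ... in turn.
Test x = 1: value = -147 ≠ 0.
Test x = -1: value = -75 ≠ 0.
Test x = 2: value = 0 ✓, so (x - 2) is a factor.
Synthetic division by (x - 2): bring down 1; 1(2) + 12 = 14; 14(2) + 32 = 60; 60(2) - 48 = 72; 72(2) - 144 = 0 → quotient x^3 + 14x^2 + 60x + 72, remainder 0.
Continue with the quotient x^3 + 14x^2 + 60x + 72 (candidates must divide 72; re-test x = 2 first in case it repeats).
Test x = 2: value = 256 ≠ 0.
Test x = -2: value = 0 ✓, so (x + 2) is a factor.
Synthetic division by (x + 2): bring down 1; 1(-2) + 14 = 12; 12(-2) + 60 = 36; 36(-2) + 72 = 0 → quotient x^2 + 12x + 36, remainder 0.
Solve the quadratic x^2 + 12x + 36 = 0: discriminant = 12^2 - 4(1)(36) = 144 - 144 = 0.
Discriminant = 0, so a double root: x = -12/2 = -6.
Collecting all roots found:

x = -6 (multiplicity 2), x = -2, x = 2


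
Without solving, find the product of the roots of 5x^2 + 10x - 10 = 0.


By Vieta's formulas for ax^2 + bx + c = 0:
  Sum of roots = -b/a
  Product of roots = c/a

Here a = 5, b = 10, c = -10
Sum = -(10)/5 = -2
Product = -10/5 = -2

Product = -2


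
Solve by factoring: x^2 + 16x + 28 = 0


We need two numbers that multiply to 28 and add to 16.
Those numbers are 14 and 2 (since 14 * 2 = 28 and 14 + 2 = 16).
So x^2 + 16x + 28 = (x + 14)(x + 2) = 0
Setting each factor to zero: x = -14 or x = -2

x = -14, x = -2


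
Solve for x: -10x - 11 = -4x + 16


Starting with: -10x - 11 = -4x + 16
Move all x terms to left: (-10 + 4)x = 16 + 11
Simplify: -6x = 27
Divide both sides by -6: x = -9/2

x = -9/2


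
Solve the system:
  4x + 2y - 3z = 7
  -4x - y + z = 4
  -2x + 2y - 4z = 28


Using Cramer's rule. Expand each determinant along the first row.
D  = 4*[(-1)*(-4) - 1*2] - 2*[(-4)*(-4) - 1*(-2)] + (-3)*[(-4)*2 - (-1)*(-2)]
  = 4*(2) - 2*(18) + (-3)*(-10) = 2
Dx = 7*[(-1)*(-4) - 1*2] - 2*[4*(-4) - 1*28] + (-3)*[4*2 - (-1)*28]
  = 7*(2) - 2*(-44) + (-3)*(36) = -6
Dy = 4*[4*(-4) - 1*28] - 7*[(-4)*(-4) - 1*(-2)] + (-3)*[(-4)*28 - 4*(-2)]
  = 4*(-44) - 7*(18) + (-3)*(-104) = 10
Dz = 4*[(-1)*28 - 4*2] - 2*[(-4)*28 - 4*(-2)] + 7*[(-4)*2 - (-1)*(-2)]
  = 4*(-36) - 2*(-104) + 7*(-10) = -6
x = Dx/D = -6/2 = -3, y = Dy/D = 10/2 = 5, z = Dz/D = -6/2 = -3
Check eq1: (4)(-3) + (2)(5) + (-3)(-3) = 7 = 7 ✓
Check eq2: (-4)(-3) + (-1)(5) + (1)(-3) = 4 = 4 ✓
Check eq3: (-2)(-3) + (2)(5) + (-4)(-3) = 28 = 28 ✓

x = -3, y = 5, z = -3


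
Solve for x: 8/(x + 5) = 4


Multiply both sides by (x + 5): 8 = 4(x + 5)
Distribute: 8 = 4x + 20
4x = 8 - 20 = -12
x = -3

x = -3


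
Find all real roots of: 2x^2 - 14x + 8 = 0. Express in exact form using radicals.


Using the quadratic formula: x = (-b ± sqrt(b^2 - 4ac)) / (2a)
Here a = 2, b = -14, c = 8
Discriminant = b^2 - 4ac = (-14)^2 - 4(2)(8) = 196 - 64 = 132
Since discriminant = 132 > 0, there are two real roots.
x = (14 ± 2*sqrt(33)) / 4
Simplifying: x = (7 ± sqrt(33)) / 2
Numerically: x ≈ 6.3723 or x ≈ 0.6277

x = (7 + sqrt(33)) / 2 or x = (7 - sqrt(33)) / 2


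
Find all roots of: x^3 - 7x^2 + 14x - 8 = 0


Let p(x) = x^3 - 7x^2 + 14x - 8. By the rational root theorem (leading coefficient 1), any rational root is an integer divisor of 8: try ±1, ±2, ... in turn.
Test x = 1: value = 0 ✓, so (x - 1) is a factor.
Synthetic division by (x - 1): bring down 1; 1(1) - 7 = -6; (-6)(1) + 14 = 8; 8(1) - 8 = 0 → quotient x^2 - 6x + 8, remainder 0.
Solve the quadratic x^2 - 6x + 8 = 0: discriminant = (-6)^2 - 4(1)(8) = 36 - 32 = 4.
sqrt(4) = 2, so x = (6 ± 2)/2: x = 4 or x = 2.
Collecting all roots found:

x = 1, x = 2, x = 4


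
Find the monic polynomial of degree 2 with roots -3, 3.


A monic polynomial with roots -3, 3 is:
p(x) = (x + 3)(x - 3)
After multiplying by (x + 3): x + 3
After multiplying by (x - 3): x^2 - 9

x^2 - 9


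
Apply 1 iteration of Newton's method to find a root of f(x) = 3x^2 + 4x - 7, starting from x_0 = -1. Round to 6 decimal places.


Newton's method: x_(n+1) = x_n - f(x_n)/f'(x_n)
f(x) = 3x^2 + 4x - 7
f'(x) = 6x + 4

Iteration 1:
  f(-1.000000) = -8.000000
  f'(-1.000000) = -2.000000
  x_1 = -1.000000 - (-8.000000)/(-2.000000) = -5.000000

x_1 = -5.000000


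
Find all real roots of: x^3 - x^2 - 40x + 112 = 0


Let p(x) = x^3 - x^2 - 40x + 112. By the rational root theorem (leading coefficient 1), any rational root is an integer divisor of 112: try ±1, ±2, ... in turn.
Test x = 1: value = 72 ≠ 0.
Test x = -1: value = 150 ≠ 0.
Test x = 2: value = 36 ≠ 0.
Test x = -2: value = 180 ≠ 0.
Test x = 4: value = 0 ✓, so (x - 4) is a factor.
Synthetic division by (x - 4): bring down 1; 1(4) - 1 = 3; 3(4) - 40 = -28; (-28)(4) + 112 = 0 → quotient x^2 + 3x - 28, remainder 0.
Solve the quadratic x^2 + 3x - 28 = 0: discriminant = 3^2 - 4(1)(-28) = 9 + 112 = 121.
sqrt(121) = 11, so x = (-3 ± 11)/2: x = 4 or x = -7.

x = -7, x = 4 (multiplicity 2)


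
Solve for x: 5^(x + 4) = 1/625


Express both sides with the same base.
1/625 = 5^(-4)
Since the bases match, equate exponents: x + 4 = -4
So x = -4 - (4) = -8

x = -8


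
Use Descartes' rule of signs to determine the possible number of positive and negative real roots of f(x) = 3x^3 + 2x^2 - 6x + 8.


Descartes' rule of signs:

For positive roots, count sign changes in f(x) = 3x^3 + 2x^2 - 6x + 8:
Signs of coefficients: +, +, -, +
Number of sign changes: 2
Possible positive real roots: 2, 0

For negative roots, examine f(-x) = -3x^3 + 2x^2 + 6x + 8:
Signs of coefficients: -, +, +, +
Number of sign changes: 1
Possible negative real roots: 1

Positive roots: 2 or 0; Negative roots: 1


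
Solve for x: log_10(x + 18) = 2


Convert to exponential form: x + 18 = 10^2 = 100
x = 100 - 18 = 82
Check: log_10(82 + 18) = log_10(100) = log_10(100) = 2 ✓

x = 82


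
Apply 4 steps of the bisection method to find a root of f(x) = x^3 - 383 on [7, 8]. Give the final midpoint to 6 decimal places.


f(x) = x^3 - 383
f(7) = -40 < 0
f(8) = 129 > 0

Step 1: midpoint = (7.000000 + 8.000000)/2 = 7.500000
  f(7.500000) = 38.875000
  f(mid) > 0, so root is in [7.000000, 7.500000]

Step 2: midpoint = (7.000000 + 7.500000)/2 = 7.250000
  f(7.250000) = -1.921875
  f(mid) < 0, so root is in [7.250000, 7.500000]

Step 3: midpoint = (7.250000 + 7.500000)/2 = 7.375000
  f(7.375000) = 18.130859
  f(mid) > 0, so root is in [7.250000, 7.375000]

Step 4: midpoint = (7.250000 + 7.375000)/2 = 7.312500
  f(7.312500) = 8.018799
  f(mid) > 0, so root is in [7.250000, 7.312500]

midpoint = 7.312500


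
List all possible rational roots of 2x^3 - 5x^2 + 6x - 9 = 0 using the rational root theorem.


Rational root theorem: possible roots are ±p/q where:
  p divides the constant term (-9): p ∈ {1, 3, 9}
  q divides the leading coefficient (2): q ∈ {1, 2}

All possible rational roots: -9, -9/2, -3, -3/2, -1, -1/2, 1/2, 1, 3/2, 3, 9/2, 9

-9, -9/2, -3, -3/2, -1, -1/2, 1/2, 1, 3/2, 3, 9/2, 9


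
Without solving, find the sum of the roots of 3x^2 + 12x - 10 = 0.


By Vieta's formulas for ax^2 + bx + c = 0:
  Sum of roots = -b/a
  Product of roots = c/a

Here a = 3, b = 12, c = -10
Sum = -(12)/3 = -4
Product = -10/3 = -10/3

Sum = -4


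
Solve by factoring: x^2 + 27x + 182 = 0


We need two numbers that multiply to 182 and add to 27.
Those numbers are 13 and 14 (since 13 * 14 = 182 and 13 + 14 = 27).
So x^2 + 27x + 182 = (x + 13)(x + 14) = 0
Setting each factor to zero: x = -13 or x = -14

x = -14, x = -13


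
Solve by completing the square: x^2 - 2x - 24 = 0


Start: x^2 - 2x - 24 = 0
Move constant: x^2 - 2x = 24
Half of -2 is -1, squared is 1
Add 1 to both sides: x^2 - 2x + 1 = 25
(x - 1)^2 = 25
x - 1 = ±5
x = 1 + 5 = 6 or x = 1 - 5 = -4

x = -4, x = 6


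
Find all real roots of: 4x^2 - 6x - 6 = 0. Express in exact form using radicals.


Using the quadratic formula: x = (-b ± sqrt(b^2 - 4ac)) / (2a)
Here a = 4, b = -6, c = -6
Discriminant = b^2 - 4ac = (-6)^2 - 4(4)(-6) = 36 + 96 = 132
Since discriminant = 132 > 0, there are two real roots.
x = (6 ± 2*sqrt(33)) / 8
Simplifying: x = (3 ± sqrt(33)) / 4
Numerically: x ≈ 2.1861 or x ≈ -0.6861

x = (3 + sqrt(33)) / 4 or x = (3 - sqrt(33)) / 4


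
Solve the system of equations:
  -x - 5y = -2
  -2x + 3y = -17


Using Cramer's rule:
Determinant D = (-1)(3) - (-2)(-5) = -3 - 10 = -13
Dx = (-2)(3) - (-17)(-5) = -6 - 85 = -91
Dy = (-1)(-17) - (-2)(-2) = 17 - 4 = 13
x = Dx/D = -91/-13 = 7
y = Dy/D = 13/-13 = -1

x = 7, y = -1


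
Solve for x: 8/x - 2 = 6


Subtract -2 from both sides: 8/x = 8
Multiply both sides by x: 8 = 8 * x
Divide by 8: x = 1

x = 1


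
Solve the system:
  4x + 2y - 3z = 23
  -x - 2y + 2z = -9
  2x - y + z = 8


Using Cramer's rule. Expand each determinant along the first row.
D  = 4*[(-2)*1 - 2*(-1)] - 2*[(-1)*1 - 2*2] + (-3)*[(-1)*(-1) - (-2)*2]
  = 4*(0) - 2*(-5) + (-3)*(5) = -5
Dx = 23*[(-2)*1 - 2*(-1)] - 2*[(-9)*1 - 2*8] + (-3)*[(-9)*(-1) - (-2)*8]
  = 23*(0) - 2*(-25) + (-3)*(25) = -25
Dy = 4*[(-9)*1 - 2*8] - 23*[(-1)*1 - 2*2] + (-3)*[(-1)*8 - (-9)*2]
  = 4*(-25) - 23*(-5) + (-3)*(10) = -15
Dz = 4*[(-2)*8 - (-9)*(-1)] - 2*[(-1)*8 - (-9)*2] + 23*[(-1)*(-1) - (-2)*2]
  = 4*(-25) - 2*(10) + 23*(5) = -5
x = Dx/D = -25/-5 = 5, y = Dy/D = -15/-5 = 3, z = Dz/D = -5/-5 = 1
Check eq1: (4)(5) + (2)(3) + (-3)(1) = 23 = 23 ✓
Check eq2: (-1)(5) + (-2)(3) + (2)(1) = -9 = -9 ✓
Check eq3: (2)(5) + (-1)(3) + (1)(1) = 8 = 8 ✓

x = 5, y = 3, z = 1


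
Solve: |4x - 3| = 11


An absolute value equation |expr| = 11 gives two cases:
Case 1: 4x - 3 = 11
  4x = 14, so x = 7/2
Case 2: 4x - 3 = -11
  4x = -8, so x = -2

x = -2, x = 7/2


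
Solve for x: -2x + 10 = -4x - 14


Starting with: -2x + 10 = -4x - 14
Move all x terms to left: (-2 + 4)x = -14 - 10
Simplify: 2x = -24
Divide both sides by 2: x = -12

x = -12


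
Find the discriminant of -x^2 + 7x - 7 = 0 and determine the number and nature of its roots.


For ax^2 + bx + c = 0, discriminant D = b^2 - 4ac
Here a = -1, b = 7, c = -7
D = (7)^2 - 4(-1)(-7) = 49 - 28 = 21

D = 21 > 0 but not a perfect square
The equation has 2 distinct real irrational roots.

Discriminant = 21, 2 distinct real irrational roots


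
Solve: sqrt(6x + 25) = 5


Square both sides: 6x + 25 = 5^2 = 25
6x = 25 - 25 = 0
x = 0
Check: sqrt(6*0 + 25) = sqrt(25) = 5 ✓

x = 0


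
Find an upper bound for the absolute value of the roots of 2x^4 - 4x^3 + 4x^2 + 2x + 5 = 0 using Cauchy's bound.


Cauchy's bound: all roots r satisfy |r| <= 1 + max(|a_i/a_n|) for i = 0,...,n-1
where a_n is the leading coefficient.

Coefficients: [2, -4, 4, 2, 5]
Leading coefficient a_n = 2
Ratios |a_i/a_n|: 2, 2, 1, 5/2
Maximum ratio: 5/2
Cauchy's bound: |r| <= 1 + 5/2 = 7/2

Upper bound = 7/2


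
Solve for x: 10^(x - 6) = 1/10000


Express both sides with the same base.
1/10000 = 10^(-4)
Since the bases match, equate exponents: x - 6 = -4
So x = -4 - (-6) = 2

x = 2


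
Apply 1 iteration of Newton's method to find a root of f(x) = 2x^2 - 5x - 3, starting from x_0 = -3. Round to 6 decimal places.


Newton's method: x_(n+1) = x_n - f(x_n)/f'(x_n)
f(x) = 2x^2 - 5x - 3
f'(x) = 4x - 5

Iteration 1:
  f(-3.000000) = 30.000000
  f'(-3.000000) = -17.000000
  x_1 = -3.000000 - (30.000000)/(-17.000000) = -1.235294

x_1 = -1.235294


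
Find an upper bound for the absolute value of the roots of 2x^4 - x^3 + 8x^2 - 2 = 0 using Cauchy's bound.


Cauchy's bound: all roots r satisfy |r| <= 1 + max(|a_i/a_n|) for i = 0,...,n-1
where a_n is the leading coefficient.

Coefficients: [2, -1, 8, 0, -2]
Leading coefficient a_n = 2
Ratios |a_i/a_n|: 1/2, 4, 0, 1
Maximum ratio: 4
Cauchy's bound: |r| <= 1 + 4 = 5

Upper bound = 5


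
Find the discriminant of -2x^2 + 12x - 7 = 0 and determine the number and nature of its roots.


For ax^2 + bx + c = 0, discriminant D = b^2 - 4ac
Here a = -2, b = 12, c = -7
D = (12)^2 - 4(-2)(-7) = 144 - 56 = 88

D = 88 > 0 but not a perfect square
The equation has 2 distinct real irrational roots.

Discriminant = 88, 2 distinct real irrational roots


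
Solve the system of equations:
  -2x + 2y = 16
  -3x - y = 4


Using Cramer's rule:
Determinant D = (-2)(-1) - (-3)(2) = 2 + 6 = 8
Dx = (16)(-1) - (4)(2) = -16 - 8 = -24
Dy = (-2)(4) - (-3)(16) = -8 + 48 = 40
x = Dx/D = -24/8 = -3
y = Dy/D = 40/8 = 5

x = -3, y = 5


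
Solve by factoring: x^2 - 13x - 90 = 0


We need two numbers that multiply to -90 and add to -13.
Those numbers are 5 and -18 (since 5 * (-18) = -90 and 5 + (-18) = -13).
So x^2 - 13x - 90 = (x + 5)(x - 18) = 0
Setting each factor to zero: x = -5 or x = 18

x = -5, x = 18


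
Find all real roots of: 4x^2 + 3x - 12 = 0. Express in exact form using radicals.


Using the quadratic formula: x = (-b ± sqrt(b^2 - 4ac)) / (2a)
Here a = 4, b = 3, c = -12
Discriminant = b^2 - 4ac = 3^2 - 4(4)(-12) = 9 + 192 = 201
Since discriminant = 201 > 0, there are two real roots.
x = (-3 ± sqrt(201)) / 8
Numerically: x ≈ 1.3972 or x ≈ -2.1472

x = (-3 + sqrt(201)) / 8 or x = (-3 - sqrt(201)) / 8


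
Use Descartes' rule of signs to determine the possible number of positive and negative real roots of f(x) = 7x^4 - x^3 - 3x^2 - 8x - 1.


Descartes' rule of signs:

For positive roots, count sign changes in f(x) = 7x^4 - x^3 - 3x^2 - 8x - 1:
Signs of coefficients: +, -, -, -, -
Number of sign changes: 1
Possible positive real roots: 1

For negative roots, examine f(-x) = 7x^4 + x^3 - 3x^2 + 8x - 1:
Signs of coefficients: +, +, -, +, -
Number of sign changes: 3
Possible negative real roots: 3, 1

Positive roots: 1; Negative roots: 3 or 1


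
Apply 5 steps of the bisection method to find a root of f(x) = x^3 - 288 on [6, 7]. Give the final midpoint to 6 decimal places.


f(x) = x^3 - 288
f(6) = -72 < 0
f(7) = 55 > 0

Step 1: midpoint = (6.000000 + 7.000000)/2 = 6.500000
  f(6.500000) = -13.375000
  f(mid) < 0, so root is in [6.500000, 7.000000]

Step 2: midpoint = (6.500000 + 7.000000)/2 = 6.750000
  f(6.750000) = 19.546875
  f(mid) > 0, so root is in [6.500000, 6.750000]

Step 3: midpoint = (6.500000 + 6.750000)/2 = 6.625000
  f(6.625000) = 2.775391
  f(mid) > 0, so root is in [6.500000, 6.625000]

Step 4: midpoint = (6.500000 + 6.625000)/2 = 6.562500
  f(6.562500) = -5.376709
  f(mid) < 0, so root is in [6.562500, 6.625000]

Step 5: midpoint = (6.562500 + 6.625000)/2 = 6.593750
  f(6.593750) = -1.319977
  f(mid) < 0, so root is in [6.593750, 6.625000]

midpoint = 6.593750


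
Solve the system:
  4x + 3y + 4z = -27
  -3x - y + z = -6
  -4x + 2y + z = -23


Using Cramer's rule. Expand each determinant along the first row.
D  = 4*[(-1)*1 - 1*2] - 3*[(-3)*1 - 1*(-4)] + 4*[(-3)*2 - (-1)*(-4)]
  = 4*(-3) - 3*(1) + 4*(-10) = -55
Dx = (-27)*[(-1)*1 - 1*2] - 3*[(-6)*1 - 1*(-23)] + 4*[(-6)*2 - (-1)*(-23)]
  = (-27)*(-3) - 3*(17) + 4*(-35) = -110
Dy = 4*[(-6)*1 - 1*(-23)] - (-27)*[(-3)*1 - 1*(-4)] + 4*[(-3)*(-23) - (-6)*(-4)]
  = 4*(17) - (-27)*(1) + 4*(45) = 275
Dz = 4*[(-1)*(-23) - (-6)*2] - 3*[(-3)*(-23) - (-6)*(-4)] + (-27)*[(-3)*2 - (-1)*(-4)]
  = 4*(35) - 3*(45) + (-27)*(-10) = 275
x = Dx/D = -110/-55 = 2, y = Dy/D = 275/-55 = -5, z = Dz/D = 275/-55 = -5
Check eq1: (4)(2) + (3)(-5) + (4)(-5) = -27 = -27 ✓
Check eq2: (-3)(2) + (-1)(-5) + (1)(-5) = -6 = -6 ✓
Check eq3: (-4)(2) + (2)(-5) + (1)(-5) = -23 = -23 ✓

x = 2, y = -5, z = -5


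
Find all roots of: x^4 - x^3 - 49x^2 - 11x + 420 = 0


Let p(x) = x^4 - x^3 - 49x^2 - 11x + 420. By the rational root theorem (leading coefficient 1), any rational root is an integer divisor of 420: try ±1, ±2, ... in turn.
Test x = 1: value = 360 ≠ 0.
Test x = -1: value = 384 ≠ 0.
Test x = 2: value = 210 ≠ 0.
Test x = -2: value = 270 ≠ 0.
Test x = 3: value = 0 ✓, so (x - 3) is a factor.
Synthetic division by (x - 3): bring down 1; 1(3) - 1 = 2; 2(3) - 49 = -43; (-43)(3) - 11 = -140; (-140)(3) + 420 = 0 → quotient x^3 + 2x^2 - 43x - 140, remainder 0.
Continue with the quotient x^3 + 2x^2 - 43x - 140 (candidates must divide 140).
Test x = 4: value = -216 ≠ 0.
Test x = -4: value = 0 ✓, so (x + 4) is a factor.
Synthetic division by (x + 4): bring down 1; 1(-4) + 2 = -2; (-2)(-4) - 43 = -35; (-35)(-4) - 140 = 0 → quotient x^2 - 2x - 35, remainder 0.
Solve the quadratic x^2 - 2x - 35 = 0: discriminant = (-2)^2 - 4(1)(-35) = 4 + 140 = 144.
sqrt(144) = 12, so x = (2 ± 12)/2: x = 7 or x = -5.
Collecting all roots found:

x = -5, x = -4, x = 3, x = 7


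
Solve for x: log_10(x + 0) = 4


Convert to exponential form: x + 0 = 10^4 = 10000
x = 10000 - 0 = 10000
Check: log_10(10000 + 0) = log_10(10000) = log_10(10000) = 4 ✓

x = 10000


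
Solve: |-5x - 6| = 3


An absolute value equation |expr| = 3 gives two cases:
Case 1: -5x - 6 = 3
  -5x = 9, so x = -9/5
Case 2: -5x - 6 = -3
  -5x = 3, so x = -3/5

x = -9/5, x = -3/5


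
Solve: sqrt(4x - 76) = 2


Square both sides: 4x - 76 = 2^2 = 4
4x = 4 + 76 = 80
x = 20
Check: sqrt(4*20 - 76) = sqrt(4) = 2 ✓

x = 20


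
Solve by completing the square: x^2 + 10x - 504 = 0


Start: x^2 + 10x - 504 = 0
Move constant: x^2 + 10x = 504
Half of 10 is 5, squared is 25
Add 25 to both sides: x^2 + 10x + 25 = 529
(x + 5)^2 = 529
x + 5 = ±23
x = -5 + 23 = 18 or x = -5 - 23 = -28

x = -28, x = 18


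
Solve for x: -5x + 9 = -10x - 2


Starting with: -5x + 9 = -10x - 2
Move all x terms to left: (-5 + 10)x = -2 - 9
Simplify: 5x = -11
Divide both sides by 5: x = -11/5

x = -11/5


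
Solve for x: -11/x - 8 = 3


Subtract -8 from both sides: -11/x = 11
Multiply both sides by x: -11 = 11 * x
Divide by 11: x = -1

x = -1


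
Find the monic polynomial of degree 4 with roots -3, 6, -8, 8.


A monic polynomial with roots -3, 6, -8, 8 is:
p(x) = (x + 3)(x - 6)(x + 8)(x - 8)
After multiplying by (x + 3): x + 3
After multiplying by (x - 6): x^2 - 3x - 18
After multiplying by (x + 8): x^3 + 5x^2 - 42x - 144
After multiplying by (x - 8): x^4 - 3x^3 - 82x^2 + 192x + 1152

x^4 - 3x^3 - 82x^2 + 192x + 1152


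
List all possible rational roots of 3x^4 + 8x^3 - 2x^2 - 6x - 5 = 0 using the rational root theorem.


Rational root theorem: possible roots are ±p/q where:
  p divides the constant term (-5): p ∈ {1, 5}
  q divides the leading coefficient (3): q ∈ {1, 3}

All possible rational roots: -5, -5/3, -1, -1/3, 1/3, 1, 5/3, 5

-5, -5/3, -1, -1/3, 1/3, 1, 5/3, 5


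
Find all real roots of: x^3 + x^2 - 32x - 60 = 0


Let p(x) = x^3 + x^2 - 32x - 60. By the rational root theorem (leading coefficient 1), any rational root is an integer divisor of 60: try ±1, ±2, ... in turn.
Test x = 1: value = -90 ≠ 0.
Test x = -1: value = -28 ≠ 0.
Test x = 2: value = -112 ≠ 0.
Test x = -2: value = 0 ✓, so (x + 2) is a factor.
Synthetic division by (x + 2): bring down 1; 1(-2) + 1 = -1; (-1)(-2) - 32 = -30; (-30)(-2) - 60 = 0 → quotient x^2 - x - 30, remainder 0.
Solve the quadratic x^2 - x - 30 = 0: discriminant = (-1)^2 - 4(1)(-30) = 1 + 120 = 121.
sqrt(121) = 11, so x = (1 ± 11)/2: x = 6 or x = -5.

x = -5, x = -2, x = 6


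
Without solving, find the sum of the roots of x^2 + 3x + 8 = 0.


By Vieta's formulas for ax^2 + bx + c = 0:
  Sum of roots = -b/a
  Product of roots = c/a

Here a = 1, b = 3, c = 8
Sum = -(3)/1 = -3
Product = 8/1 = 8

Sum = -3


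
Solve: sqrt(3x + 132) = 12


Square both sides: 3x + 132 = 12^2 = 144
3x = 144 - 132 = 12
x = 4
Check: sqrt(3*4 + 132) = sqrt(144) = 12 ✓

x = 4


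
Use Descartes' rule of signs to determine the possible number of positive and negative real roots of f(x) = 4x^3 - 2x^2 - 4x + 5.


Descartes' rule of signs:

For positive roots, count sign changes in f(x) = 4x^3 - 2x^2 - 4x + 5:
Signs of coefficients: +, -, -, +
Number of sign changes: 2
Possible positive real roots: 2, 0

For negative roots, examine f(-x) = -4x^3 - 2x^2 + 4x + 5:
Signs of coefficients: -, -, +, +
Number of sign changes: 1
Possible negative real roots: 1

Positive roots: 2 or 0; Negative roots: 1


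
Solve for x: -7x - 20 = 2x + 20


Starting with: -7x - 20 = 2x + 20
Move all x terms to left: (-7 - 2)x = 20 + 20
Simplify: -9x = 40
Divide both sides by -9: x = -40/9

x = -40/9


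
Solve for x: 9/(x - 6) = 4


Multiply both sides by (x - 6): 9 = 4(x - 6)
Distribute: 9 = 4x - 24
4x = 9 + 24 = 33
x = 33/4

x = 33/4


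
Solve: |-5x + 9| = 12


An absolute value equation |expr| = 12 gives two cases:
Case 1: -5x + 9 = 12
  -5x = 3, so x = -3/5
Case 2: -5x + 9 = -12
  -5x = -21, so x = 21/5

x = -3/5, x = 21/5


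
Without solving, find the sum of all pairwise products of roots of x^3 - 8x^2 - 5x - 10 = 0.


By Vieta's formulas for x^3 + bx^2 + cx + d = 0:
  r1 + r2 + r3 = -b/a = 8
  r1*r2 + r1*r3 + r2*r3 = c/a = -5
  r1*r2*r3 = -d/a = 10


Sum of pairwise products = -5


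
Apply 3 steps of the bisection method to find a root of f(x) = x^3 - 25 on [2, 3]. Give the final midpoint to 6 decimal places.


f(x) = x^3 - 25
f(2) = -17 < 0
f(3) = 2 > 0

Step 1: midpoint = (2.000000 + 3.000000)/2 = 2.500000
  f(2.500000) = -9.375000
  f(mid) < 0, so root is in [2.500000, 3.000000]

Step 2: midpoint = (2.500000 + 3.000000)/2 = 2.750000
  f(2.750000) = -4.203125
  f(mid) < 0, so root is in [2.750000, 3.000000]

Step 3: midpoint = (2.750000 + 3.000000)/2 = 2.875000
  f(2.875000) = -1.236328
  f(mid) < 0, so root is in [2.875000, 3.000000]

midpoint = 2.875000


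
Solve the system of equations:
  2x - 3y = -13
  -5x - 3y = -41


Using Cramer's rule:
Determinant D = (2)(-3) - (-5)(-3) = -6 - 15 = -21
Dx = (-13)(-3) - (-41)(-3) = 39 - 123 = -84
Dy = (2)(-41) - (-5)(-13) = -82 - 65 = -147
x = Dx/D = -84/-21 = 4
y = Dy/D = -147/-21 = 7

x = 4, y = 7


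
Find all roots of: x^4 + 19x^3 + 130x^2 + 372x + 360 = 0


Let p(x) = x^4 + 19x^3 + 130x^2 + 372x + 360. By the rational root theorem (leading coefficient 1), any rational root is an integer divisor of 360: try ±1, ±2, ... in turn.
Test x = 1: value = 882 ≠ 0.
Test x = -1: value = 100 ≠ 0.
Test x = 2: value = 1792 ≠ 0.
Test x = -2: value = 0 ✓, so (x + 2) is a factor.
Synthetic division by (x + 2): bring down 1; 1(-2) + 19 = 17; 17(-2) + 130 = 96; 96(-2) + 372 = 180; 180(-2) + 360 = 0 → quotient x^3 + 17x^2 + 96x + 180, remainder 0.
Continue with the quotient x^3 + 17x^2 + 96x + 180 (candidates must divide 180; re-test x = -2 first in case it repeats).
Test x = -2: value = 48 ≠ 0.
Test x = 3: value = 648 ≠ 0.
Test x = -3: value = 18 ≠ 0.
Test x = 4: value = 900 ≠ 0.
Test x = -4: value = 4 ≠ 0.
Test x = 5: value = 1210 ≠ 0.
Test x = -5: value = 0 ✓, so (x + 5) is a factor.
Synthetic division by (x + 5): bring down 1; 1(-5) + 17 = 12; 12(-5) + 96 = 36; 36(-5) + 180 = 0 → quotient x^2 + 12x + 36, remainder 0.
Solve the quadratic x^2 + 12x + 36 = 0: discriminant = 12^2 - 4(1)(36) = 144 - 144 = 0.
Discriminant = 0, so a double root: x = -12/2 = -6.
Collecting all roots found:

x = -6 (multiplicity 2), x = -5, x = -2


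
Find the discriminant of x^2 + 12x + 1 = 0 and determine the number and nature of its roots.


For ax^2 + bx + c = 0, discriminant D = b^2 - 4ac
Here a = 1, b = 12, c = 1
D = (12)^2 - 4(1)(1) = 144 - 4 = 140

D = 140 > 0 but not a perfect square
The equation has 2 distinct real irrational roots.

Discriminant = 140, 2 distinct real irrational roots


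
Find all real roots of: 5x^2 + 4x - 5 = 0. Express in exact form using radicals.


Using the quadratic formula: x = (-b ± sqrt(b^2 - 4ac)) / (2a)
Here a = 5, b = 4, c = -5
Discriminant = b^2 - 4ac = 4^2 - 4(5)(-5) = 16 + 100 = 116
Since discriminant = 116 > 0, there are two real roots.
x = (-4 ± 2*sqrt(29)) / 10
Simplifying: x = (-2 ± sqrt(29)) / 5
Numerically: x ≈ 0.6770 or x ≈ -1.4770

x = (-2 + sqrt(29)) / 5 or x = (-2 - sqrt(29)) / 5


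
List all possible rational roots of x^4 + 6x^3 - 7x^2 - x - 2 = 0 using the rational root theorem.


Rational root theorem: possible roots are ±p/q where:
  p divides the constant term (-2): p ∈ {1, 2}
  q divides the leading coefficient (1): q ∈ {1}

All possible rational roots: -2, -1, 1, 2

-2, -1, 1, 2


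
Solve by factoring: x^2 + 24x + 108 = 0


We need two numbers that multiply to 108 and add to 24.
Those numbers are 18 and 6 (since 18 * 6 = 108 and 18 + 6 = 24).
So x^2 + 24x + 108 = (x + 18)(x + 6) = 0
Setting each factor to zero: x = -18 or x = -6

x = -18, x = -6


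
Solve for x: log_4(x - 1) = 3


Convert to exponential form: x - 1 = 4^3 = 64
x = 64 + 1 = 65
Check: log_4(65 - 1) = log_4(64) = log_4(64) = 3 ✓

x = 65


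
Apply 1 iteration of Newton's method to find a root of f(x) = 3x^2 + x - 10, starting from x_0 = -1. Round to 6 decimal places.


Newton's method: x_(n+1) = x_n - f(x_n)/f'(x_n)
f(x) = 3x^2 + x - 10
f'(x) = 6x + 1

Iteration 1:
  f(-1.000000) = -8.000000
  f'(-1.000000) = -5.000000
  x_1 = -1.000000 - (-8.000000)/(-5.000000) = -2.600000

x_1 = -2.600000


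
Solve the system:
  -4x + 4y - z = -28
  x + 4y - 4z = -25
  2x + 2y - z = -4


Using Cramer's rule. Expand each determinant along the first row.
D  = (-4)*[4*(-1) - (-4)*2] - 4*[1*(-1) - (-4)*2] + (-1)*[1*2 - 4*2]
  = (-4)*(4) - 4*(7) + (-1)*(-6) = -38
Dx = (-28)*[4*(-1) - (-4)*2] - 4*[(-25)*(-1) - (-4)*(-4)] + (-1)*[(-25)*2 - 4*(-4)]
  = (-28)*(4) - 4*(9) + (-1)*(-34) = -114
Dy = (-4)*[(-25)*(-1) - (-4)*(-4)] - (-28)*[1*(-1) - (-4)*2] + (-1)*[1*(-4) - (-25)*2]
  = (-4)*(9) - (-28)*(7) + (-1)*(46) = 114
Dz = (-4)*[4*(-4) - (-25)*2] - 4*[1*(-4) - (-25)*2] + (-28)*[1*2 - 4*2]
  = (-4)*(34) - 4*(46) + (-28)*(-6) = -152
x = Dx/D = -114/-38 = 3, y = Dy/D = 114/-38 = -3, z = Dz/D = -152/-38 = 4
Check eq1: (-4)(3) + (4)(-3) + (-1)(4) = -28 = -28 ✓
Check eq2: (1)(3) + (4)(-3) + (-4)(4) = -25 = -25 ✓
Check eq3: (2)(3) + (2)(-3) + (-1)(4) = -4 = -4 ✓

x = 3, y = -3, z = 4


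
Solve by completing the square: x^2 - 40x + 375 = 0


Start: x^2 - 40x + 375 = 0
Move constant: x^2 - 40x = -375
Half of -40 is -20, squared is 400
Add 400 to both sides: x^2 - 40x + 400 = 25
(x - 20)^2 = 25
x - 20 = ±5
x = 20 + 5 = 25 or x = 20 - 5 = 15

x = 15, x = 25


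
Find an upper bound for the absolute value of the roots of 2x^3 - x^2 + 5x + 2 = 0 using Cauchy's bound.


Cauchy's bound: all roots r satisfy |r| <= 1 + max(|a_i/a_n|) for i = 0,...,n-1
where a_n is the leading coefficient.

Coefficients: [2, -1, 5, 2]
Leading coefficient a_n = 2
Ratios |a_i/a_n|: 1/2, 5/2, 1
Maximum ratio: 5/2
Cauchy's bound: |r| <= 1 + 5/2 = 7/2

Upper bound = 7/2


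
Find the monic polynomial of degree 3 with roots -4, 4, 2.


A monic polynomial with roots -4, 4, 2 is:
p(x) = (x + 4)(x - 4)(x - 2)
After multiplying by (x + 4): x + 4
After multiplying by (x - 4): x^2 - 16
After multiplying by (x - 2): x^3 - 2x^2 - 16x + 32

x^3 - 2x^2 - 16x + 32


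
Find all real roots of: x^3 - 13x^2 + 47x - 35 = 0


Let p(x) = x^3 - 13x^2 + 47x - 35. By the rational root theorem (leading coefficient 1), any rational root is an integer divisor of 35: try ±1, ±2, ... in turn.
Test x = 1: value = 0 ✓, so (x - 1) is a factor.
Synthetic division by (x - 1): bring down 1; 1(1) - 13 = -12; (-12)(1) + 47 = 35; 35(1) - 35 = 0 → quotient x^2 - 12x + 35, remainder 0.
Solve the quadratic x^2 - 12x + 35 = 0: discriminant = (-12)^2 - 4(1)(35) = 144 - 140 = 4.
sqrt(4) = 2, so x = (12 ± 2)/2: x = 7 or x = 5.

x = 1, x = 5, x = 7


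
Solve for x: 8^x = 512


Express both sides with the same base.
512 = 8^3
Since the bases match: x = 3

x = 3


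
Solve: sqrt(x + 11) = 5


Square both sides: x + 11 = 5^2 = 25
x = 25 - 11 = 14
x = 14
Check: sqrt(1*14 + 11) = sqrt(25) = 5 ✓

x = 14


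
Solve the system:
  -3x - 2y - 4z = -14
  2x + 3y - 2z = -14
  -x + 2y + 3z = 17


Using Cramer's rule. Expand each determinant along the first row.
D  = (-3)*[3*3 - (-2)*2] - (-2)*[2*3 - (-2)*(-1)] + (-4)*[2*2 - 3*(-1)]
  = (-3)*(13) - (-2)*(4) + (-4)*(7) = -59
Dx = (-14)*[3*3 - (-2)*2] - (-2)*[(-14)*3 - (-2)*17] + (-4)*[(-14)*2 - 3*17]
  = (-14)*(13) - (-2)*(-8) + (-4)*(-79) = 118
Dy = (-3)*[(-14)*3 - (-2)*17] - (-14)*[2*3 - (-2)*(-1)] + (-4)*[2*17 - (-14)*(-1)]
  = (-3)*(-8) - (-14)*(4) + (-4)*(20) = 0
Dz = (-3)*[3*17 - (-14)*2] - (-2)*[2*17 - (-14)*(-1)] + (-14)*[2*2 - 3*(-1)]
  = (-3)*(79) - (-2)*(20) + (-14)*(7) = -295
x = Dx/D = 118/-59 = -2, y = Dy/D = 0/-59 = 0, z = Dz/D = -295/-59 = 5
Check eq1: (-3)(-2) + (-2)(0) + (-4)(5) = -14 = -14 ✓
Check eq2: (2)(-2) + (3)(0) + (-2)(5) = -14 = -14 ✓
Check eq3: (-1)(-2) + (2)(0) + (3)(5) = 17 = 17 ✓

x = -2, y = 0, z = 5


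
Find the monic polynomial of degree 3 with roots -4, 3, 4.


A monic polynomial with roots -4, 3, 4 is:
p(x) = (x + 4)(x - 3)(x - 4)
After multiplying by (x + 4): x + 4
After multiplying by (x - 3): x^2 + x - 12
After multiplying by (x - 4): x^3 - 3x^2 - 16x + 48

x^3 - 3x^2 - 16x + 48


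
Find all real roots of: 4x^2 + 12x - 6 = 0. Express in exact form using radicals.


Using the quadratic formula: x = (-b ± sqrt(b^2 - 4ac)) / (2a)
Here a = 4, b = 12, c = -6
Discriminant = b^2 - 4ac = 12^2 - 4(4)(-6) = 144 + 96 = 240
Since discriminant = 240 > 0, there are two real roots.
x = (-12 ± 4*sqrt(15)) / 8
Simplifying: x = (-3 ± sqrt(15)) / 2
Numerically: x ≈ 0.4365 or x ≈ -3.4365

x = (-3 + sqrt(15)) / 2 or x = (-3 - sqrt(15)) / 2


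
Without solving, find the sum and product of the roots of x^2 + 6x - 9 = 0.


By Vieta's formulas for ax^2 + bx + c = 0:
  Sum of roots = -b/a
  Product of roots = c/a

Here a = 1, b = 6, c = -9
Sum = -(6)/1 = -6
Product = -9/1 = -9

Sum = -6, Product = -9


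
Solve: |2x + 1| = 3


An absolute value equation |expr| = 3 gives two cases:
Case 1: 2x + 1 = 3
  2x = 2, so x = 1
Case 2: 2x + 1 = -3
  2x = -4, so x = -2

x = -2, x = 1


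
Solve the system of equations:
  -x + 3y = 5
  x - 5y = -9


Using Cramer's rule:
Determinant D = (-1)(-5) - (1)(3) = 5 - 3 = 2
Dx = (5)(-5) - (-9)(3) = -25 + 27 = 2
Dy = (-1)(-9) - (1)(5) = 9 - 5 = 4
x = Dx/D = 2/2 = 1
y = Dy/D = 4/2 = 2

x = 1, y = 2


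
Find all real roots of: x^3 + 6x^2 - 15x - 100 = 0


Let p(x) = x^3 + 6x^2 - 15x - 100. By the rational root theorem (leading coefficient 1), any rational root is an integer divisor of 100: try ±1, ±2, ... in turn.
Test x = 1: value = -108 ≠ 0.
Test x = -1: value = -80 ≠ 0.
Test x = 2: value = -98 ≠ 0.
Test x = -2: value = -54 ≠ 0.
Test x = 4: value = 0 ✓, so (x - 4) is a factor.
Synthetic division by (x - 4): bring down 1; 1(4) + 6 = 10; 10(4) - 15 = 25; 25(4) - 100 = 0 → quotient x^2 + 10x + 25, remainder 0.
Solve the quadratic x^2 + 10x + 25 = 0: discriminant = 10^2 - 4(1)(25) = 100 - 100 = 0.
Discriminant = 0, so a double root: x = -10/2 = -5.

x = -5 (multiplicity 2), x = 4


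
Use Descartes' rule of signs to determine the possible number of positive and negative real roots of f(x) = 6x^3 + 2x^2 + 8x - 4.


Descartes' rule of signs:

For positive roots, count sign changes in f(x) = 6x^3 + 2x^2 + 8x - 4:
Signs of coefficients: +, +, +, -
Number of sign changes: 1
Possible positive real roots: 1

For negative roots, examine f(-x) = -6x^3 + 2x^2 - 8x - 4:
Signs of coefficients: -, +, -, -
Number of sign changes: 2
Possible negative real roots: 2, 0

Positive roots: 1; Negative roots: 2 or 0


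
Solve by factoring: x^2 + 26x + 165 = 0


We need two numbers that multiply to 165 and add to 26.
Those numbers are 11 and 15 (since 11 * 15 = 165 and 11 + 15 = 26).
So x^2 + 26x + 165 = (x + 11)(x + 15) = 0
Setting each factor to zero: x = -11 or x = -15

x = -15, x = -11


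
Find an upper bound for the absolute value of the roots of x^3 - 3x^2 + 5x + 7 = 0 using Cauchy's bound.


Cauchy's bound: all roots r satisfy |r| <= 1 + max(|a_i/a_n|) for i = 0,...,n-1
where a_n is the leading coefficient.

Coefficients: [1, -3, 5, 7]
Leading coefficient a_n = 1
Ratios |a_i/a_n|: 3, 5, 7
Maximum ratio: 7
Cauchy's bound: |r| <= 1 + 7 = 8

Upper bound = 8


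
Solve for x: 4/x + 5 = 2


Subtract 5 from both sides: 4/x = -3
Multiply both sides by x: 4 = -3 * x
Divide by -3: x = -4/3

x = -4/3


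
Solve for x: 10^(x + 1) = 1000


Express both sides with the same base.
1000 = 10^3
Since the bases match, equate exponents: x + 1 = 3
So x = 3 - (1) = 2

x = 2


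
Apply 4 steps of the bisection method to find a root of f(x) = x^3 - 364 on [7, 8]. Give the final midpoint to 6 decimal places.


f(x) = x^3 - 364
f(7) = -21 < 0
f(8) = 148 > 0

Step 1: midpoint = (7.000000 + 8.000000)/2 = 7.500000
  f(7.500000) = 57.875000
  f(mid) > 0, so root is in [7.000000, 7.500000]

Step 2: midpoint = (7.000000 + 7.500000)/2 = 7.250000
  f(7.250000) = 17.078125
  f(mid) > 0, so root is in [7.000000, 7.250000]

Step 3: midpoint = (7.000000 + 7.250000)/2 = 7.125000
  f(7.125000) = -2.294922
  f(mid) < 0, so root is in [7.125000, 7.250000]

Step 4: midpoint = (7.125000 + 7.250000)/2 = 7.187500
  f(7.187500) = 7.307373
  f(mid) > 0, so root is in [7.125000, 7.187500]

midpoint = 7.187500


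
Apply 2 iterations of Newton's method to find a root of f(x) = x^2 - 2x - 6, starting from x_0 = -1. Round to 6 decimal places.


Newton's method: x_(n+1) = x_n - f(x_n)/f'(x_n)
f(x) = x^2 - 2x - 6
f'(x) = 2x - 2

Iteration 1:
  f(-1.000000) = -3.000000
  f'(-1.000000) = -4.000000
  x_1 = -1.000000 - (-3.000000)/(-4.000000) = -1.750000

Iteration 2:
  f(-1.750000) = 0.562500
  f'(-1.750000) = -5.500000
  x_2 = -1.750000 - (0.562500)/(-5.500000) = -1.647727

x_2 = -1.647727


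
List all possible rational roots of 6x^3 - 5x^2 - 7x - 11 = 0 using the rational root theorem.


Rational root theorem: possible roots are ±p/q where:
  p divides the constant term (-11): p ∈ {1, 11}
  q divides the leading coefficient (6): q ∈ {1, 2, 3, 6}

All possible rational roots: -11, -11/2, -11/3, -11/6, -1, -1/2, -1/3, -1/6, 1/6, 1/3, 1/2, 1, 11/6, 11/3, 11/2, 11

-11, -11/2, -11/3, -11/6, -1, -1/2, -1/3, -1/6, 1/6, 1/3, 1/2, 1, 11/6, 11/3, 11/2, 11


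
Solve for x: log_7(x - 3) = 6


Convert to exponential form: x - 3 = 7^6 = 117649
x = 117649 + 3 = 117652
Check: log_7(117652 - 3) = log_7(117649) = log_7(117649) = 6 ✓

x = 117652


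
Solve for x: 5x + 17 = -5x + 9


Starting with: 5x + 17 = -5x + 9
Move all x terms to left: (5 + 5)x = 9 - 17
Simplify: 10x = -8
Divide both sides by 10: x = -4/5

x = -4/5


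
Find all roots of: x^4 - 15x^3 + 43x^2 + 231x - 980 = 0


Let p(x) = x^4 - 15x^3 + 43x^2 + 231x - 980. By the rational root theorem (leading coefficient 1), any rational root is an integer divisor of 980: try ±1, ±2, ... in turn.
Test x = 1: value = -720 ≠ 0.
Test x = -1: value = -1152 ≠ 0.
Test x = 2: value = -450 ≠ 0.
Test x = -2: value = -1134 ≠ 0.
Test x = 4: value = -72 ≠ 0.
Test x = -4: value = 0 ✓, so (x + 4) is a factor.
Synthetic division by (x + 4): bring down 1; 1(-4) - 15 = -19; (-19)(-4) + 43 = 119; 119(-4) + 231 = -245; (-245)(-4) - 980 = 0 → quotient x^3 - 19x^2 + 119x - 245, remainder 0.
Continue with the quotient x^3 - 19x^2 + 119x - 245 (candidates must divide 245).
Test x = 5: value = 0 ✓, so (x - 5) is a factor.
Synthetic division by (x - 5): bring down 1; 1(5) - 19 = -14; (-14)(5) + 119 = 49; 49(5) - 245 = 0 → quotient x^2 - 14x + 49, remainder 0.
Solve the quadratic x^2 - 14x + 49 = 0: discriminant = (-14)^2 - 4(1)(49) = 196 - 196 = 0.
Discriminant = 0, so a double root: x = 14/2 = 7.
Collecting all roots found:

x = -4, x = 5, x = 7 (multiplicity 2)
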